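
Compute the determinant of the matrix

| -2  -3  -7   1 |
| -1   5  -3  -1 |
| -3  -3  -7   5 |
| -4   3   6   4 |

786

Expand along row 1:
  + (-2) · M_11   where M_11 = det([5 -3 -1; -3 -7 5; 3 6 4]) = -374
  − (-3) · M_12   where M_12 = det([-1 -3 -1; -3 -7 5; -4 6 4]) = 128
  + (-7) · M_13   where M_13 = det([-1 5 -1; -3 -3 5; -4 3 4]) = 8
  − (1) · M_14   where M_14 = det([-1 5 -3; -3 -3 -7; -4 3 6]) = 290
det = (+1)·(-2)·(-374) + (-1)·(-3)·(128) + (+1)·(-7)·(8) + (-1)·(1)·(290) = 786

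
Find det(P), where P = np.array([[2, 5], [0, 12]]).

The determinant is 24.

det(P) = 2·12 − 5·0 = 24 − 0 = 24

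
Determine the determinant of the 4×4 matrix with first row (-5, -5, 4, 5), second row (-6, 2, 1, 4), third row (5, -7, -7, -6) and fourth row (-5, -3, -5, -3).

-1322

Expand along row 1:
  + (-5) · M_11   where M_11 = det([2 1 4; -7 -7 -6; -3 -5 -3]) = 35
  − (-5) · M_12   where M_12 = det([-6 1 4; 5 -7 -6; -5 -5 -3]) = -141
  + (4) · M_13   where M_13 = det([-6 2 4; 5 -7 -6; -5 -3 -3]) = -128
  − (5) · M_14   where M_14 = det([-6 2 1; 5 -7 -7; -5 -3 -5]) = -14
det = (+1)·(-5)·(35) + (-1)·(-5)·(-141) + (+1)·(4)·(-128) + (-1)·(5)·(-14) = -1322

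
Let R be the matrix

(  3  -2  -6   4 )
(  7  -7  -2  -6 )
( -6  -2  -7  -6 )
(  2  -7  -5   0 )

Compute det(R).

The determinant is 3324.

Expand along row 4 (it has 1 zero):
  − (2) · M_41   where M_41 = det([-2 -6 4; -7 -2 -6; -2 -7 -6]) = 420
  + (-7) · M_42   where M_42 = det([3 -6 4; 7 -2 -6; -6 -7 -6]) = -802
  − (-5) · M_43   where M_43 = det([3 -2 4; 7 -7 -6; -6 -2 -6]) = -290
det = (-1)·(2)·(420) + (+1)·(-7)·(-802) + (-1)·(-5)·(-290) = 3324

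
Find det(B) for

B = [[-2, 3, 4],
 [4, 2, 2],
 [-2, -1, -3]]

|B| = 32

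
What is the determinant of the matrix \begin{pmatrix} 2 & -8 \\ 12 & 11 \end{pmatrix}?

118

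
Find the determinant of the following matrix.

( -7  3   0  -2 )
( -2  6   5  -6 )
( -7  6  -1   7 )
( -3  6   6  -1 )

Expand along row 1 (it has 1 zero):
  + (-7) · M_11   where M_11 = det([6 5 -6; 6 -1 7; 6 6 -1]) = -258
  − (3) · M_12   where M_12 = det([-2 5 -6; -7 -1 7; -3 6 -1]) = 212
  − (-2) · M_14   where M_14 = det([-2 6 5; -7 6 -1; -3 6 6]) = 66
det = (+1)·(-7)·(-258) + (-1)·(3)·(212) + (-1)·(-2)·(66) = 1302

1302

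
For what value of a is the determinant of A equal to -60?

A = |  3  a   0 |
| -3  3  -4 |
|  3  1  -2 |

3

Expanding along the row containing a, det(A) is linear in a: det(A) = (-18)·a + (-6).
Set (-18)·a + (-6) = -60  ⇒  (-18)·a = -54  ⇒  a = 3.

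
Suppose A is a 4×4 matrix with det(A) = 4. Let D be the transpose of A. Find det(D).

det(Aᵀ) = det(A).
det(D) = (1)·(4) = 4

The determinant is 4.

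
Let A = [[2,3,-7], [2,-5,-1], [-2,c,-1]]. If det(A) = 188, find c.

-8

Expanding along the row containing c, det(A) is linear in c: det(A) = (-12)·c + (92).
Set (-12)·c + (92) = 188  ⇒  (-12)·c = 96  ⇒  c = -8.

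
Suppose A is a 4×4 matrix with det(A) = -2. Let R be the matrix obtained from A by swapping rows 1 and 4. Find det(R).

|R| = 2

Swapping two rows multiplies the determinant by −1.
det(R) = (-1)·(-2) = 2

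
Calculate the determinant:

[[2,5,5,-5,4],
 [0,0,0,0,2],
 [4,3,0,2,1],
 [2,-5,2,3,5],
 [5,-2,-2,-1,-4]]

-2630

Expand along row 2 (it has 4 zeros):
  − (2) · M_25   where M_25 = det([2 5 5 -5; 4 3 0 2; 2 -5 2 3; 5 -2 -2 -1]) = 1315
det = (-1)·(2)·(1315) = -2630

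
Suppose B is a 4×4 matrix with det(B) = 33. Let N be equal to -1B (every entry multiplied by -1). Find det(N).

33

For a 4×4 matrix, det(-1B) = (-1)^4·det(B) = 1·det(B).
det(N) = (1)·(33) = 33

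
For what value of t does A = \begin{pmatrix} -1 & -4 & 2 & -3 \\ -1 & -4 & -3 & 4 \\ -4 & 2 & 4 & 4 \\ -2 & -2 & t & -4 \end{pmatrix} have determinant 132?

4

Expanding along the row containing t, det(A) is linear in t: det(A) = (-126)·t + (636).
Set (-126)·t + (636) = 132  ⇒  (-126)·t = -504  ⇒  t = 4.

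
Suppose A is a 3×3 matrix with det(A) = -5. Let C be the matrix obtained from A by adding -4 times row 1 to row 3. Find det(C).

Adding a multiple of one row to another leaves the determinant unchanged.
det(C) = (1)·(-5) = -5

-5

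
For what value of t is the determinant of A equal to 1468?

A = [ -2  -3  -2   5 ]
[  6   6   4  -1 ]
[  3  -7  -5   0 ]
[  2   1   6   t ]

Expanding along the column containing t, det(A) is linear in t: det(A) = (-2)·t + (1486).
Set (-2)·t + (1486) = 1468  ⇒  (-2)·t = -18  ⇒  t = 9.

9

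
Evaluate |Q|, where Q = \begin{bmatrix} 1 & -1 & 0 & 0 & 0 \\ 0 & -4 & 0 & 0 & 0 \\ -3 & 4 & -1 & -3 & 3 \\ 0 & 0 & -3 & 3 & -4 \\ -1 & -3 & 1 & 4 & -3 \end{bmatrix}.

|Q| = 52

Q is block lower-triangular with a 2×2 block and a 3×3 block on the diagonal, so its determinant equals the product of the determinants of the diagonal blocks.
det of the 2×2 block = -4
det of the 3×3 block = -13
det = (-4)·(-13) = 52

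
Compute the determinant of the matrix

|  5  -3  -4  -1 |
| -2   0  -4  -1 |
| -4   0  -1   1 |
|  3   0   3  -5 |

219

Expand along column 2 (it has 3 zeros):
  − (-3) · M_12   where M_12 = det([-2 -4 -1; -4 -1 1; 3 3 -5]) = 73
det = (-1)·(-3)·(73) = 219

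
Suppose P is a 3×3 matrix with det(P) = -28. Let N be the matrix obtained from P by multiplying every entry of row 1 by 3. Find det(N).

The determinant is -84.

Scaling one row by 3 multiplies the determinant by 3.
det(N) = (3)·(-28) = -84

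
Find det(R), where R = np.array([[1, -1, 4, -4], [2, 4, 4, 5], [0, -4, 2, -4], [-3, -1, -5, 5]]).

-128

Expand along row 3 (it has 1 zero):
  − (-4) · M_32   where M_32 = det([1 4 -4; 2 4 5; -3 -5 5]) = -63
  + (2) · M_33   where M_33 = det([1 -1 -4; 2 4 5; -3 -1 5]) = 10
  − (-4) · M_34   where M_34 = det([1 -1 4; 2 4 4; -3 -1 -5]) = 26
det = (-1)·(-4)·(-63) + (+1)·(2)·(10) + (-1)·(-4)·(26) = -128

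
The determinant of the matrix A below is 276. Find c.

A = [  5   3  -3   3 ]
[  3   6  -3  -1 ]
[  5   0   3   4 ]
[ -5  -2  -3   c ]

c = 0

Expanding along the column containing c, det(A) is linear in c: det(A) = (108)·c + (276).
Set (108)·c + (276) = 276  ⇒  (108)·c = 0  ⇒  c = 0.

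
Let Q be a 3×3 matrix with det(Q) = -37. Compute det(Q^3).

The determinant is -50653.

det(Q^3) = (det Q)^3 = (-37)^3 = -50653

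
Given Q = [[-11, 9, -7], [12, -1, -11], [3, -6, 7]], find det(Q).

det(Q) = 233

Expand along row 1:
  + (-11) · |-1 -11; -6 7| = (-11)·(-7 − 66) = 803
  − 9 · |12 -11; 3 7| = −9·(84 − (-33)) = -1053
  + (-7) · |12 -1; 3 -6| = (-7)·(-72 − (-3)) = 483
Sum: (803) + (-1053) + (483) = 233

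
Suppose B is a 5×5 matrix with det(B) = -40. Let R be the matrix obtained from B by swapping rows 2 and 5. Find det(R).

40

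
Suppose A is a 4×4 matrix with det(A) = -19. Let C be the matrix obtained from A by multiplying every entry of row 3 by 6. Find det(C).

|C| = -114

Scaling one row by 6 multiplies the determinant by 6.
det(C) = (6)·(-19) = -114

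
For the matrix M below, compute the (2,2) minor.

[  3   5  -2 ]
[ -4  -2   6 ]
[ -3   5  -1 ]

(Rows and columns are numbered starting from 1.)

The minor is -9.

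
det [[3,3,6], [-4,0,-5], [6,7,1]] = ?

Expand along row 2:
  − (-4) · |3 6; 7 1| = −(-4)·(3 − 42) = -156
  − (-5) · |3 3; 6 7| = −(-5)·(21 − 18) = 15
Sum: (-156) + (15) = -141

-141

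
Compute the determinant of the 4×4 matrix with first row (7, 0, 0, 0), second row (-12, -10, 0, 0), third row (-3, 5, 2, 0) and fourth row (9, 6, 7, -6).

840

The matrix is lower triangular, so the determinant is the product of the diagonal entries:
det = (7) · (-10) · (2) · (-6) = 840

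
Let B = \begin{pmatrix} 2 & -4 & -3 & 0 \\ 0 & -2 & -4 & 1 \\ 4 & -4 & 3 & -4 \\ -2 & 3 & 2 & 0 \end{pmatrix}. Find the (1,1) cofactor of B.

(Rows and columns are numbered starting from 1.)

The cofactor is 15.

Delete row 1 and column 1; the remaining 3×3 submatrix is [-2 -4 1; -4 3 -4; 3 2 0].
Its determinant is 15.
The cofactor carries sign (−1)^(1+1) = +1, so C_{1,1} = +(15) = 15.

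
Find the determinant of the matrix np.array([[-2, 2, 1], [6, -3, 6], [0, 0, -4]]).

24

Expand along row 3:
  + (-4) · |-2 2; 6 -3| = (-4)·(6 − 12) = 24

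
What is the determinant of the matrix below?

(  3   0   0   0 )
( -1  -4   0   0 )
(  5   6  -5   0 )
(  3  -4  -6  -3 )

-180

The matrix is lower triangular, so the determinant is the product of the diagonal entries:
det = (3) · (-4) · (-5) · (-3) = -180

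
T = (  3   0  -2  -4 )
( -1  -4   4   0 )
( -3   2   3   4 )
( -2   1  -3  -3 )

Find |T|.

The determinant is 220.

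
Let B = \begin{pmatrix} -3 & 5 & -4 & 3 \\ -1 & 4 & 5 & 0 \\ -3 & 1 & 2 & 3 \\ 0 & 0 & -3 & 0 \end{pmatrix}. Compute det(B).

Expand along row 4 (it has 3 zeros):
  − (-3) · M_43   where M_43 = det([-3 5 3; -1 4 0; -3 1 3]) = 12
det = (-1)·(-3)·(12) = 36

The determinant is 36.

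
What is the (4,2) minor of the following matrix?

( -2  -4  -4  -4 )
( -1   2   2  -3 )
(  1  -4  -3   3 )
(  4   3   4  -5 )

Delete row 4 and column 2; the remaining 3×3 submatrix is [-2 -4 -4; -1 2 -3; 1 -3 3].
Its determinant is 2.

2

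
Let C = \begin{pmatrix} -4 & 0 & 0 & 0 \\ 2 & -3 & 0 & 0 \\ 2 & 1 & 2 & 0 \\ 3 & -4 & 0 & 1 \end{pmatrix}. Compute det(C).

|C| = 24

C is lower triangular, so det(C) is the product of the diagonal entries:
det = (-4) · (-3) · (2) · (1) = 24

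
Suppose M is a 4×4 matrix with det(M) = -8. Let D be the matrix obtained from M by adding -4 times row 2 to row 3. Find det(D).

Adding a multiple of one row to another leaves the determinant unchanged.
det(D) = (1)·(-8) = -8

-8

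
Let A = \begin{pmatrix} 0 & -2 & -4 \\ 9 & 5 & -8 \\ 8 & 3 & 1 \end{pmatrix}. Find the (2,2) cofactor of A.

32

Delete row 2 and column 2; the remaining 2×2 submatrix is [0 -4; 8 1].
Its determinant is 0·1 − (-4)·8 = 32.
The cofactor carries sign (−1)^(2+2) = +1, so C_{2,2} = +(32) = 32.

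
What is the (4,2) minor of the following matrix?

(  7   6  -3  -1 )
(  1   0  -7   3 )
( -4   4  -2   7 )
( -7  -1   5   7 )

-214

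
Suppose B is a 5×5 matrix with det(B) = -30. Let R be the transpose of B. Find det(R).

det(R) = -30

det(Bᵀ) = det(B).
det(R) = (1)·(-30) = -30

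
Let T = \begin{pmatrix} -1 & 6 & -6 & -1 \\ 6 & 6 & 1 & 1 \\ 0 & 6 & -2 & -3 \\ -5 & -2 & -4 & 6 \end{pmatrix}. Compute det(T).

|T| = -842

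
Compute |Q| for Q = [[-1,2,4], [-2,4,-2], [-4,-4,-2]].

|Q| = 120

Expand along row 1:
  + (-1) · |4 -2; -4 -2| = (-1)·(-8 − 8) = 16
  − 2 · |-2 -2; -4 -2| = −2·(4 − 8) = 8
  + 4 · |-2 4; -4 -4| = 4·(8 − (-16)) = 96
Sum: (16) + (8) + (96) = 120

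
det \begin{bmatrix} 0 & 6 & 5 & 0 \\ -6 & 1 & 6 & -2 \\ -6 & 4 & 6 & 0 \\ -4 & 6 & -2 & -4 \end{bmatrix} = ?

992

Expand along row 1 (it has 2 zeros):
  − (6) · M_12   where M_12 = det([-6 6 -2; -6 6 0; -4 -2 -4]) = -72
  + (5) · M_13   where M_13 = det([-6 1 -2; -6 4 0; -4 6 -4]) = 112
det = (-1)·(6)·(-72) + (+1)·(5)·(112) = 992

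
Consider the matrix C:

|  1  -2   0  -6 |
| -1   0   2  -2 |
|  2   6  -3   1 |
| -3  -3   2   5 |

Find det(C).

56

Expand along row 1 (it has 1 zero):
  + (1) · M_11   where M_11 = det([0 2 -2; 6 -3 1; -3 2 5]) = -72
  − (-2) · M_12   where M_12 = det([-1 2 -2; 2 -3 1; -3 2 5]) = 1
  − (-6) · M_14   where M_14 = det([-1 0 2; 2 6 -3; -3 -3 2]) = 21
det = (+1)·(1)·(-72) + (-1)·(-2)·(1) + (-1)·(-6)·(21) = 56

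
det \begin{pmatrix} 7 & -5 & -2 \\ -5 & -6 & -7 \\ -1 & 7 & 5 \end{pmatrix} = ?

Expand along row 1:
  + 7 · |-6 -7; 7 5| = 7·(-30 − (-49)) = 133
  − (-5) · |-5 -7; -1 5| = −(-5)·(-25 − 7) = -160
  + (-2) · |-5 -6; -1 7| = (-2)·(-35 − 6) = 82
Sum: (133) + (-160) + (82) = 55

55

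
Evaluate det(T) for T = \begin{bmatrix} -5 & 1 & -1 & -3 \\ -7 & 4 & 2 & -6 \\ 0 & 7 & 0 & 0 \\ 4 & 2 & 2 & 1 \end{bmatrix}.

Expand along row 3 (it has 3 zeros):
  − (7) · M_32   where M_32 = det([-5 -1 -3; -7 2 -6; 4 2 1]) = 13
det = (-1)·(7)·(13) = -91

The determinant is -91.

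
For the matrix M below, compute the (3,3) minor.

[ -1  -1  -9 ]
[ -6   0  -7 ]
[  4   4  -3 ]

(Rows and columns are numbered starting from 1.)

Delete row 3 and column 3; the remaining 2×2 submatrix is [-1 -1; -6 0].
Its determinant is (-1)·0 − (-1)·(-6) = -6.

-6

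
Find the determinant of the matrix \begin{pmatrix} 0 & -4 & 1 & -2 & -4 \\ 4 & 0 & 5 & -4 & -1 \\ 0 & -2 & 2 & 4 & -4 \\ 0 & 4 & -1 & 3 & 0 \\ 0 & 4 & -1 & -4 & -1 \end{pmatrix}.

-696

Expand along column 1 (it has 4 zeros):
  − (4) · M_21   where M_21 = det([-4 1 -2 -4; -2 2 4 -4; 4 -1 3 0; 4 -1 -4 -1]) = 174
det = (-1)·(4)·(174) = -696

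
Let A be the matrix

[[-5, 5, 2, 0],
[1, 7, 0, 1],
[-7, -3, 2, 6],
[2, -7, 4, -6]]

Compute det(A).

det(A) = 1400

Expand along row 1 (it has 1 zero):
  + (-5) · M_11   where M_11 = det([7 0 1; -3 2 6; -7 4 -6]) = -250
  − (5) · M_12   where M_12 = det([1 0 1; -7 2 6; 2 4 -6]) = -68
  + (2) · M_13   where M_13 = det([1 7 1; -7 -3 6; 2 -7 -6]) = -95
det = (+1)·(-5)·(-250) + (-1)·(5)·(-68) + (+1)·(2)·(-95) = 1400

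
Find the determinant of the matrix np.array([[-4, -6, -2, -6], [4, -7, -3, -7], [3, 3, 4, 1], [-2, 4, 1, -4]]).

Expand along row 1:
  + (-4) · M_11   where M_11 = det([-7 -3 -7; 3 4 1; 4 1 -4]) = 162
  − (-6) · M_12   where M_12 = det([4 -3 -7; 3 4 1; -2 1 -4]) = -175
  + (-2) · M_13   where M_13 = det([4 -7 -7; 3 3 1; -2 4 -4]) = -260
  − (-6) · M_14   where M_14 = det([4 -7 -3; 3 3 4; -2 4 1]) = -29
det = (+1)·(-4)·(162) + (-1)·(-6)·(-175) + (+1)·(-2)·(-260) + (-1)·(-6)·(-29) = -1352

-1352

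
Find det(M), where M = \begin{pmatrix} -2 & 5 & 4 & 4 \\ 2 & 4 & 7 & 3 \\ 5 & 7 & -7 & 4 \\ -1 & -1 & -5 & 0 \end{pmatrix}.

The determinant is 328.

Expand along row 4 (it has 1 zero):
  − (-1) · M_41   where M_41 = det([5 4 4; 4 7 3; 7 -7 4]) = -43
  + (-1) · M_42   where M_42 = det([-2 4 4; 2 7 3; 5 -7 4]) = -266
  − (-5) · M_43   where M_43 = det([-2 5 4; 2 4 3; 5 7 4]) = 21
det = (-1)·(-1)·(-43) + (+1)·(-1)·(-266) + (-1)·(-5)·(21) = 328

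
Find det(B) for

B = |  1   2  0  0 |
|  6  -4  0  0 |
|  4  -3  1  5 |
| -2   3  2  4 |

|B| = 96

B is block lower-triangular with a 2×2 block and a 2×2 block on the diagonal, so its determinant equals the product of the determinants of the diagonal blocks.
det of the 2×2 block = -16
det of the 2×2 block = -6
det = (-16)·(-6) = 96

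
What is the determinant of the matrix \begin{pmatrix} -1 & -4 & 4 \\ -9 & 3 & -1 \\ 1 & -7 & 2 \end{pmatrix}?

Expand along row 1:
  + (-1) · |3 -1; -7 2| = (-1)·(6 − 7) = 1
  − (-4) · |-9 -1; 1 2| = −(-4)·(-18 − (-1)) = -68
  + 4 · |-9 3; 1 -7| = 4·(63 − 3) = 240
Sum: (1) + (-68) + (240) = 173

The determinant is 173.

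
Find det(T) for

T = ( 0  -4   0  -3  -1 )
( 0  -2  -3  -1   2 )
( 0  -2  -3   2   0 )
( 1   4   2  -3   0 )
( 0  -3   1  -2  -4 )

|T| = 77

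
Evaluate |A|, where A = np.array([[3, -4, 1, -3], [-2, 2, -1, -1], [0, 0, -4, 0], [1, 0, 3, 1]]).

det(A) = -32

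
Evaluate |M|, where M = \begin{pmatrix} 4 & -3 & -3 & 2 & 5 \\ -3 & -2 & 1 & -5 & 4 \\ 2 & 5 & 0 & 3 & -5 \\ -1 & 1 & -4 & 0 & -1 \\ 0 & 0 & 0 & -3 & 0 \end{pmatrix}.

Expand along row 5 (it has 4 zeros):
  − (-3) · M_54   where M_54 = det([4 -3 -3 5; -3 -2 1 4; 2 5 0 -5; -1 1 -4 -1]) = -352
det = (-1)·(-3)·(-352) = -1056

The determinant is -1056.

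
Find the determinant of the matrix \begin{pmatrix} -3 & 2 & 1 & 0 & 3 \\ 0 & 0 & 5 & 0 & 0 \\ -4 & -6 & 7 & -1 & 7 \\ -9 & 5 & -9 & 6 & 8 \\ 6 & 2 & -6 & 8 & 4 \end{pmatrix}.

The determinant is -10880.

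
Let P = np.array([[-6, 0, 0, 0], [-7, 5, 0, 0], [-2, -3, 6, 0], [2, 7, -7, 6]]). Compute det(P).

P is lower triangular, so det(P) is the product of the diagonal entries:
det = (-6) · (5) · (6) · (6) = -1080

The determinant is -1080.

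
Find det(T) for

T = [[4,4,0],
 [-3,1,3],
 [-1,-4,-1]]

Expand along row 1:
  + 4 · |1 3; -4 -1| = 4·(-1 − (-12)) = 44
  − 4 · |-3 3; -1 -1| = −4·(3 − (-3)) = -24
Sum: (44) + (-24) = 20

|T| = 20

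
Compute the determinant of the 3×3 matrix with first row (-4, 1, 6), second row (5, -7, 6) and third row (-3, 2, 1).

-13

Expand along column 1:
  + (-4) · |-7 6; 2 1| = (-4)·(-7 − 12) = 76
  − 5 · |1 6; 2 1| = −5·(1 − 12) = 55
  + (-3) · |1 6; -7 6| = (-3)·(6 − (-42)) = -144
Sum: (76) + (55) + (-144) = -13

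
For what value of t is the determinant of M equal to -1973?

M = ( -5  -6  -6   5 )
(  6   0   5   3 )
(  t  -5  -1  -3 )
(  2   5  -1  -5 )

7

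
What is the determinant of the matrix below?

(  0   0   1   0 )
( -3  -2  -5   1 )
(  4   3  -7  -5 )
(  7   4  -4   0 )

5

Expand along row 1 (it has 3 zeros):
  + (1) · M_13   where M_13 = det([-3 -2 1; 4 3 -5; 7 4 0]) = 5
det = (+1)·(1)·(5) = 5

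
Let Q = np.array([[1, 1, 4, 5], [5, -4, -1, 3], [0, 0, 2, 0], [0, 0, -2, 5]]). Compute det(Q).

-90

Q is block upper-triangular with a 2×2 block and a 2×2 block on the diagonal, so its determinant equals the product of the determinants of the diagonal blocks.
det of the 2×2 block = -9
det of the 2×2 block = 10
det = (-9)·(10) = -90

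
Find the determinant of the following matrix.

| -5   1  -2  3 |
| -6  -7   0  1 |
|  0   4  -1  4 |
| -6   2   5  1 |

The determinant is -875.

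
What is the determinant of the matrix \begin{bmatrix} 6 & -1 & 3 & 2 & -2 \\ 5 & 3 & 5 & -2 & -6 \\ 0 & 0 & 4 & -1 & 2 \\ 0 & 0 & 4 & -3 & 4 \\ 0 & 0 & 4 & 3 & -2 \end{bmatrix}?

The matrix is block upper-triangular with a 2×2 block and a 3×3 block on the diagonal, so its determinant equals the product of the determinants of the diagonal blocks.
det of the 2×2 block = 23
det of the 3×3 block = 0
det = (23)·(0) = 0

The determinant is 0.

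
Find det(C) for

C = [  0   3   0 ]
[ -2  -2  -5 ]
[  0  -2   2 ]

The determinant is 12.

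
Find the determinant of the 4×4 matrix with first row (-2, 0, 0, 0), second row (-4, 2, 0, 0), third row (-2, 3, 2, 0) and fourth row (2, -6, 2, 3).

-24

The matrix is lower triangular, so the determinant is the product of the diagonal entries:
det = (-2) · (2) · (2) · (3) = -24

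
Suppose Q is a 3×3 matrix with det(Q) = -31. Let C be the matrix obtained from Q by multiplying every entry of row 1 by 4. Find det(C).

Scaling one row by 4 multiplies the determinant by 4.
det(C) = (4)·(-31) = -124

|C| = -124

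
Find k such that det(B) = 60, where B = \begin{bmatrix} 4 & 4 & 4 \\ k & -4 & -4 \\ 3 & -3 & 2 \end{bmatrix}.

Expanding along the row containing k, det(B) is linear in k: det(B) = (-20)·k + (-80).
Set (-20)·k + (-80) = 60  ⇒  (-20)·k = 140  ⇒  k = -7.

-7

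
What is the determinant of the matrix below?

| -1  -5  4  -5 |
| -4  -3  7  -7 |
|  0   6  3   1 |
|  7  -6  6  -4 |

Expand along row 3 (it has 1 zero):
  − (6) · M_32   where M_32 = det([-1 4 -5; -4 7 -7; 7 6 -4]) = 91
  + (3) · M_33   where M_33 = det([-1 -5 -5; -4 -3 -7; 7 -6 -4]) = 130
  − (1) · M_34   where M_34 = det([-1 -5 4; -4 -3 7; 7 -6 6]) = -209
det = (-1)·(6)·(91) + (+1)·(3)·(130) + (-1)·(1)·(-209) = 53

The determinant is 53.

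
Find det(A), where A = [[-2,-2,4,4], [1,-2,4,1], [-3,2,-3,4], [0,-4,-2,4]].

Expand along row 4 (it has 1 zero):
  + (-4) · M_42   where M_42 = det([-2 4 4; 1 4 1; -3 -3 4]) = -30
  − (-2) · M_43   where M_43 = det([-2 -2 4; 1 -2 1; -3 2 4]) = 18
  + (4) · M_44   where M_44 = det([-2 -2 4; 1 -2 4; -3 2 -3]) = 6
det = (+1)·(-4)·(-30) + (-1)·(-2)·(18) + (+1)·(4)·(6) = 180

det(A) = 180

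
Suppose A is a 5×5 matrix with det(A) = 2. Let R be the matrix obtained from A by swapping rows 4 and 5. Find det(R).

|R| = -2

Swapping two rows multiplies the determinant by −1.
det(R) = (-1)·(2) = -2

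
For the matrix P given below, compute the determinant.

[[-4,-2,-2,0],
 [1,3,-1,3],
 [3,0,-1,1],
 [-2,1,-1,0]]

Expand along column 4 (it has 2 zeros):
  + (3) · M_24   where M_24 = det([-4 -2 -2; 3 0 -1; -2 1 -1]) = -20
  − (1) · M_34   where M_34 = det([-4 -2 -2; 1 3 -1; -2 1 -1]) = -12
det = (+1)·(3)·(-20) + (-1)·(1)·(-12) = -48

-48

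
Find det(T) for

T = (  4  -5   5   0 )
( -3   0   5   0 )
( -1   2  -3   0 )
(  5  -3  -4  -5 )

Expand along column 4 (it has 3 zeros):
  + (-5) · M_44   where M_44 = det([4 -5 5; -3 0 5; -1 2 -3]) = 0
det = (+1)·(-5)·(0) = 0

det(T) = 0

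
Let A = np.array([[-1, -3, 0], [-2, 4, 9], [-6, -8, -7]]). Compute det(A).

160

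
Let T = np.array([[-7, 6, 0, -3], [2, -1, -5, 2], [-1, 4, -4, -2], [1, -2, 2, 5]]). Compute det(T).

-378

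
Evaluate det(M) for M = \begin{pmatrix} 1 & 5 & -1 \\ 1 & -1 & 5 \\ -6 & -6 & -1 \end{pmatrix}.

Expand along column 1:
  + 1 · |-1 5; -6 -1| = 1·(1 − (-30)) = 31
  − 1 · |5 -1; -6 -1| = −1·(-5 − 6) = 11
  + (-6) · |5 -1; -1 5| = (-6)·(25 − 1) = -144
Sum: (31) + (11) + (-144) = -102

-102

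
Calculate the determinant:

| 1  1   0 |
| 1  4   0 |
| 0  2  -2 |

The determinant is -6.

Expand along column 3:
  + (-2) · |1 1; 1 4| = (-2)·(4 − 1) = -6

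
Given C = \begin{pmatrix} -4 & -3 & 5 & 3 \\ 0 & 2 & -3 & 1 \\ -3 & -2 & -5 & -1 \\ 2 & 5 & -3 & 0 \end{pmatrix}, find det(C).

-145

Expand along row 2 (it has 1 zero):
  + (2) · M_22   where M_22 = det([-4 5 3; -3 -5 -1; 2 -3 0]) = 59
  − (-3) · M_23   where M_23 = det([-4 -3 3; -3 -2 -1; 2 5 0]) = -47
  + (1) · M_24   where M_24 = det([-4 -3 5; -3 -2 -5; 2 5 -3]) = -122
det = (+1)·(2)·(59) + (-1)·(-3)·(-47) + (+1)·(1)·(-122) = -145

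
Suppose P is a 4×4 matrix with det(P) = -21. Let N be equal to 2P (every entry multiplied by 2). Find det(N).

The determinant is -336.

For a 4×4 matrix, det(2P) = 2^4·det(P) = 16·det(P).
det(N) = (16)·(-21) = -336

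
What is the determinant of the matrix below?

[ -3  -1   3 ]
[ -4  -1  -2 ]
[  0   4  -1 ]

-71

Expand along column 1:
  + (-3) · |-1 -2; 4 -1| = (-3)·(1 − (-8)) = -27
  − (-4) · |-1 3; 4 -1| = −(-4)·(1 − 12) = -44
Sum: (-27) + (-44) = -71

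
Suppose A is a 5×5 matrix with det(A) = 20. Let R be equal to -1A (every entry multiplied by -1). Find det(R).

-20

For a 5×5 matrix, det(-1A) = (-1)^5·det(A) = -1·det(A).
det(R) = (-1)·(20) = -20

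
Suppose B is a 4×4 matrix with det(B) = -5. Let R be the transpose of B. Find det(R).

det(R) = -5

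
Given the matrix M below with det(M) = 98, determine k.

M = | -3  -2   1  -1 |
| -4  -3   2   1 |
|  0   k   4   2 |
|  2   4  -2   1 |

Expanding along the row containing k, det(M) is linear in k: det(M) = (10)·k + (68).
Set (10)·k + (68) = 98  ⇒  (10)·k = 30  ⇒  k = 3.

3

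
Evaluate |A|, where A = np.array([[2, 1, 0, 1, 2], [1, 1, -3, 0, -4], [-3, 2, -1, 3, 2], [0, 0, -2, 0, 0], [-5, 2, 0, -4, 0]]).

The determinant is 560.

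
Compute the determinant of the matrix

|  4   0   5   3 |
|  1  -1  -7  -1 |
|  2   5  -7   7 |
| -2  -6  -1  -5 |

The determinant is 758.

Expand along row 1 (it has 1 zero):
  + (4) · M_11   where M_11 = det([-1 -7 -1; 5 -7 7; -6 -1 -5]) = 124
  + (5) · M_13   where M_13 = det([1 -1 -1; 2 5 7; -2 -6 -5]) = 23
  − (3) · M_14   where M_14 = det([1 -1 -7; 2 5 -7; -2 -6 -1]) = -49
det = (+1)·(4)·(124) + (+1)·(5)·(23) + (-1)·(3)·(-49) = 758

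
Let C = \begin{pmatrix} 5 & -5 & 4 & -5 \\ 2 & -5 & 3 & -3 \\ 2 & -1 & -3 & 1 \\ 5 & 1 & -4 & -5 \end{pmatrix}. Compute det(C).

|C| = -332

Expand along row 1:
  + (5) · M_11   where M_11 = det([-5 3 -3; -1 -3 1; 1 -4 -5]) = -128
  − (-5) · M_12   where M_12 = det([2 3 -3; 2 -3 1; 5 -4 -5]) = 62
  + (4) · M_13   where M_13 = det([2 -5 -3; 2 -1 1; 5 1 -5]) = -88
  − (-5) · M_14   where M_14 = det([2 -5 3; 2 -1 -3; 5 1 -4]) = 70
det = (+1)·(5)·(-128) + (-1)·(-5)·(62) + (+1)·(4)·(-88) + (-1)·(-5)·(70) = -332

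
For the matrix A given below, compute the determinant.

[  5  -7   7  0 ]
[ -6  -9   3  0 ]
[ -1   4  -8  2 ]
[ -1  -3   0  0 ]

|A| = -258

Expand along column 4 (it has 3 zeros):
  − (2) · M_34   where M_34 = det([5 -7 7; -6 -9 3; -1 -3 0]) = 129
det = (-1)·(2)·(129) = -258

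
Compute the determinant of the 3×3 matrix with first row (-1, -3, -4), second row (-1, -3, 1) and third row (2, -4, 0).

-50

Expand along row 3:
  + 2 · |-3 -4; -3 1| = 2·(-3 − 12) = -30
  − (-4) · |-1 -4; -1 1| = −(-4)·(-1 − 4) = -20
Sum: (-30) + (-20) = -50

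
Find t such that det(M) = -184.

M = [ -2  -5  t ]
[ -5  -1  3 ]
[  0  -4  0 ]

t = -8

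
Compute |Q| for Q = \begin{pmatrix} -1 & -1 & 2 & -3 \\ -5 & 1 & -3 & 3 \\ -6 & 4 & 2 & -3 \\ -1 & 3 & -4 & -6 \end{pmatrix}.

Expand along row 1:
  + (-1) · M_11   where M_11 = det([1 -3 3; 4 2 -3; 3 -4 -6]) = -135
  − (-1) · M_12   where M_12 = det([-5 -3 3; -6 2 -3; -1 -4 -6]) = 297
  + (2) · M_13   where M_13 = det([-5 1 3; -6 4 -3; -1 3 -6]) = 0
  − (-3) · M_14   where M_14 = det([-5 1 -3; -6 4 2; -1 3 -4]) = 126
det = (+1)·(-1)·(-135) + (-1)·(-1)·(297) + (+1)·(2)·(0) + (-1)·(-3)·(126) = 810

810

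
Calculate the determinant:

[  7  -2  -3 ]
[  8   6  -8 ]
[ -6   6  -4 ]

-244

Expand along column 1:
  + 7 · |6 -8; 6 -4| = 7·(-24 − (-48)) = 168
  − 8 · |-2 -3; 6 -4| = −8·(8 − (-18)) = -208
  + (-6) · |-2 -3; 6 -8| = (-6)·(16 − (-18)) = -204
Sum: (168) + (-208) + (-204) = -244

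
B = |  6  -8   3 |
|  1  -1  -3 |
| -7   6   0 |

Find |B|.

Expand along column 3:
  + 3 · |1 -1; -7 6| = 3·(6 − 7) = -3
  − (-3) · |6 -8; -7 6| = −(-3)·(36 − 56) = -60
Sum: (-3) + (-60) = -63

The determinant is -63.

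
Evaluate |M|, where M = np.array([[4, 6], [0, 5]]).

det(M) = 4·5 − 6·0 = 20 − 0 = 20

|M| = 20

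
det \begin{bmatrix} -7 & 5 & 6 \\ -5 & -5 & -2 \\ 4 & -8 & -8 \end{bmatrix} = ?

-48

Expand along row 1:
  + (-7) · |-5 -2; -8 -8| = (-7)·(40 − 16) = -168
  − 5 · |-5 -2; 4 -8| = −5·(40 − (-8)) = -240
  + 6 · |-5 -5; 4 -8| = 6·(40 − (-20)) = 360
Sum: (-168) + (-240) + (360) = -48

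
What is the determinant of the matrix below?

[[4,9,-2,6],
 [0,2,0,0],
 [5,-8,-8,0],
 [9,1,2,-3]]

Expand along row 2 (it has 3 zeros):
  + (2) · M_22   where M_22 = det([4 -2 6; 5 -8 0; 9 2 -3]) = 558
det = (+1)·(2)·(558) = 1116

The determinant is 1116.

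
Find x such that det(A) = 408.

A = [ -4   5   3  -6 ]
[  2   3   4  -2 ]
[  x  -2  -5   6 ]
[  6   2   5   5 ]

Expanding along the row containing x, det(A) is linear in x: det(A) = (51)·x + (306).
Set (51)·x + (306) = 408  ⇒  (51)·x = 102  ⇒  x = 2.

x = 2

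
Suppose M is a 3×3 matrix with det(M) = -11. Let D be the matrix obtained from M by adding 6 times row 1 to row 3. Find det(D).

-11

Adding a multiple of one row to another leaves the determinant unchanged.
det(D) = (1)·(-11) = -11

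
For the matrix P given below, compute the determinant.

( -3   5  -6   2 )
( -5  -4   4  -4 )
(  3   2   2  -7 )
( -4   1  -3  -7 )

|P| = -1405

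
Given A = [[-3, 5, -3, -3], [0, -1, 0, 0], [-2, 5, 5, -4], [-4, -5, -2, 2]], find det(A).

138

Expand along row 2 (it has 3 zeros):
  + (-1) · M_22   where M_22 = det([-3 -3 -3; -2 5 -4; -4 -2 2]) = -138
det = (+1)·(-1)·(-138) = 138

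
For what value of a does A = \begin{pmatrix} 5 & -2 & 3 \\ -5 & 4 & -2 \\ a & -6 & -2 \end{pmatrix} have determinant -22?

Expanding along the row containing a, det(A) is linear in a: det(A) = (-8)·a + (10).
Set (-8)·a + (10) = -22  ⇒  (-8)·a = -32  ⇒  a = 4.

4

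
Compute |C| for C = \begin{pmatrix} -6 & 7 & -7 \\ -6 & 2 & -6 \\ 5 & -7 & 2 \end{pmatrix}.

Expand along column 1:
  + (-6) · |2 -6; -7 2| = (-6)·(4 − 42) = 228
  − (-6) · |7 -7; -7 2| = −(-6)·(14 − 49) = -210
  + 5 · |7 -7; 2 -6| = 5·(-42 − (-14)) = -140
Sum: (228) + (-210) + (-140) = -122

-122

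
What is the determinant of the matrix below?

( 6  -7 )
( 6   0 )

42

det = 6·0 − (-7)·6 = 0 − (-42) = 42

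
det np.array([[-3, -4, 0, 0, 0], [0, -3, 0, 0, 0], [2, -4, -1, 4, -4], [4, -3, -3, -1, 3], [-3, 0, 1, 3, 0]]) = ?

477

The matrix is block lower-triangular with a 2×2 block and a 3×3 block on the diagonal, so its determinant equals the product of the determinants of the diagonal blocks.
det of the 2×2 block = 9
det of the 3×3 block = 53
det = (9)·(53) = 477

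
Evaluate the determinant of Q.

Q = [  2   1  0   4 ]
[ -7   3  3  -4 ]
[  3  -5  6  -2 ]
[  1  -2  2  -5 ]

Expand along row 1 (it has 1 zero):
  + (2) · M_11   where M_11 = det([3 3 -4; -5 6 -2; -2 2 -5]) = -149
  − (1) · M_12   where M_12 = det([-7 3 -4; 3 6 -2; 1 2 -5]) = 221
  − (4) · M_14   where M_14 = det([-7 3 3; 3 -5 6; 1 -2 2]) = -17
det = (+1)·(2)·(-149) + (-1)·(1)·(221) + (-1)·(4)·(-17) = -451

|Q| = -451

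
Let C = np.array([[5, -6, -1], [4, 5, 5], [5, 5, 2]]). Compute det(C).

|C| = -172

Expand along row 1:
  + 5 · |5 5; 5 2| = 5·(10 − 25) = -75
  − (-6) · |4 5; 5 2| = −(-6)·(8 − 25) = -102
  + (-1) · |4 5; 5 5| = (-1)·(20 − 25) = 5
Sum: (-75) + (-102) + (5) = -172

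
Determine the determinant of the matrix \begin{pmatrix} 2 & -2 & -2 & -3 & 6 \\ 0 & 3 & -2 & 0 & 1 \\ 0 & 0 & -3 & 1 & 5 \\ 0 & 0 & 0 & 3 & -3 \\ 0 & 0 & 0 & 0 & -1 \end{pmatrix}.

The matrix is upper triangular, so the determinant is the product of the diagonal entries:
det = (2) · (3) · (-3) · (3) · (-1) = 54

54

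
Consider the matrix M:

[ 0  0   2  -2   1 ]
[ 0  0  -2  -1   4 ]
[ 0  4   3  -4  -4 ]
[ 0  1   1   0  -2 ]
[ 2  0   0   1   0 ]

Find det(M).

Expand along column 1 (it has 4 zeros):
  + (2) · M_51   where M_51 = det([0 2 -2 1; 0 -2 -1 4; 4 3 -4 -4; 1 1 0 -2]) = -23
det = (+1)·(2)·(-23) = -46

|M| = -46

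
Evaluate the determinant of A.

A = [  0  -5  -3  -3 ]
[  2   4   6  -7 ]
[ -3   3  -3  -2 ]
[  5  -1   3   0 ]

-822

Expand along row 1 (it has 1 zero):
  − (-5) · M_12   where M_12 = det([2 6 -7; -3 -3 -2; 5 3 0]) = -90
  + (-3) · M_13   where M_13 = det([2 4 -7; -3 3 -2; 5 -1 0]) = 40
  − (-3) · M_14   where M_14 = det([2 4 6; -3 3 -3; 5 -1 3]) = -84
det = (-1)·(-5)·(-90) + (+1)·(-3)·(40) + (-1)·(-3)·(-84) = -822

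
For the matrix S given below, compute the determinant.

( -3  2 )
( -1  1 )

|S| = -1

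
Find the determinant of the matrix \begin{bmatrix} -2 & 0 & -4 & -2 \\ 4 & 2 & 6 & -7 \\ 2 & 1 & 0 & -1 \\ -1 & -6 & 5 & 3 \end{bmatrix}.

The determinant is -338.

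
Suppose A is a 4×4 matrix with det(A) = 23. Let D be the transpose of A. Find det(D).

23

det(Aᵀ) = det(A).
det(D) = (1)·(23) = 23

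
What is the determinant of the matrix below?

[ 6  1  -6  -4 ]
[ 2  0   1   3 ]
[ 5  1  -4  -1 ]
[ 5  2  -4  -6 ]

Expand along row 2 (it has 1 zero):
  − (2) · M_21   where M_21 = det([1 -6 -4; 1 -4 -1; 2 -4 -6]) = -20
  − (1) · M_23   where M_23 = det([6 1 -4; 5 1 -1; 5 2 -6]) = -19
  + (3) · M_24   where M_24 = det([6 1 -6; 5 1 -4; 5 2 -4]) = -6
det = (-1)·(2)·(-20) + (-1)·(1)·(-19) + (+1)·(3)·(-6) = 41

The determinant is 41.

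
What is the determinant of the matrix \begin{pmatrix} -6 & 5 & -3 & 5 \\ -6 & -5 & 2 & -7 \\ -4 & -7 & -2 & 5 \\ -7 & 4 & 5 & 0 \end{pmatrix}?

The determinant is -5274.

Expand along row 4 (it has 1 zero):
  − (-7) · M_41   where M_41 = det([5 -3 5; -5 2 -7; -7 -2 5]) = -122
  + (4) · M_42   where M_42 = det([-6 -3 5; -6 2 -7; -4 -2 5]) = -50
  − (5) · M_43   where M_43 = det([-6 5 5; -6 -5 -7; -4 -7 5]) = 844
det = (-1)·(-7)·(-122) + (+1)·(4)·(-50) + (-1)·(5)·(844) = -5274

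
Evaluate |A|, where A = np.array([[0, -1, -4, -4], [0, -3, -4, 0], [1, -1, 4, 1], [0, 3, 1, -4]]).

Expand along column 1 (it has 3 zeros):
  + (1) · M_31   where M_31 = det([-1 -4 -4; -3 -4 0; 3 1 -4]) = -4
det = (+1)·(1)·(-4) = -4

|A| = -4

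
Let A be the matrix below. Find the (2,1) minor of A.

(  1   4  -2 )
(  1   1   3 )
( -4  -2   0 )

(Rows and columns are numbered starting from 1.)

-4

Delete row 2 and column 1; the remaining 2×2 submatrix is [4 -2; -2 0].
Its determinant is 4·0 − (-2)·(-2) = -4.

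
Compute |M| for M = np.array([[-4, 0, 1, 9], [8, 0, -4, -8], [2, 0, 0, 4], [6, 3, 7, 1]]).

The determinant is 264.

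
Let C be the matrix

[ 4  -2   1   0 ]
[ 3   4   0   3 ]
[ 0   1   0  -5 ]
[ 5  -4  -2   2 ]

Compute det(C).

Expand along row 3 (it has 2 zeros):
  − (1) · M_32   where M_32 = det([4 1 0; 3 0 3; 5 -2 2]) = 33
  − (-5) · M_34   where M_34 = det([4 -2 1; 3 4 0; 5 -4 -2]) = -76
det = (-1)·(1)·(33) + (-1)·(-5)·(-76) = -413

|C| = -413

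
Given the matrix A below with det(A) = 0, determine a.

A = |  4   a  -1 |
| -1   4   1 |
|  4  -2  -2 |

a = 5

Expanding along the row containing a, det(A) is linear in a: det(A) = (2)·a + (-10).
Set (2)·a + (-10) = 0  ⇒  (2)·a = 10  ⇒  a = 5.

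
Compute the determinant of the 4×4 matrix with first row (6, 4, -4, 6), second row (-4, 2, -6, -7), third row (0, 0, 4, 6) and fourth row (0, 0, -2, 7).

1120

The matrix is block upper-triangular with a 2×2 block and a 2×2 block on the diagonal, so its determinant equals the product of the determinants of the diagonal blocks.
det of the 2×2 block = 28
det of the 2×2 block = 40
det = (28)·(40) = 1120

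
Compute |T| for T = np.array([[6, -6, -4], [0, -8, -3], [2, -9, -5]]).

50

Expand along column 1:
  + 6 · |-8 -3; -9 -5| = 6·(40 − 27) = 78
  + 2 · |-6 -4; -8 -3| = 2·(18 − 32) = -28
Sum: (78) + (-28) = 50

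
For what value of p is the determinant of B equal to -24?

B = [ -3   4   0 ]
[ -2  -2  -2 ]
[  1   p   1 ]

Expanding along the column containing p, det(B) is linear in p: det(B) = (-6)·p + (6).
Set (-6)·p + (6) = -24  ⇒  (-6)·p = -30  ⇒  p = 5.

5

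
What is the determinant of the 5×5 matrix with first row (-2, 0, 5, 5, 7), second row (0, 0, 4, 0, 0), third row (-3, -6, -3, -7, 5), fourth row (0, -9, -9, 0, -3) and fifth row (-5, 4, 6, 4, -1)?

Expand along row 2 (it has 4 zeros):
  − (4) · M_23   where M_23 = det([-2 0 5 7; -3 -6 -7 5; 0 -9 0 -3; -5 4 4 -1]) = -4641
det = (-1)·(4)·(-4641) = 18564

18564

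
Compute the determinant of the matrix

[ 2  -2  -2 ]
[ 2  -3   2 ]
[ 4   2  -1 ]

-54

Expand along column 1:
  + 2 · |-3 2; 2 -1| = 2·(3 − 4) = -2
  − 2 · |-2 -2; 2 -1| = −2·(2 − (-4)) = -12
  + 4 · |-2 -2; -3 2| = 4·(-4 − 6) = -40
Sum: (-2) + (-12) + (-40) = -54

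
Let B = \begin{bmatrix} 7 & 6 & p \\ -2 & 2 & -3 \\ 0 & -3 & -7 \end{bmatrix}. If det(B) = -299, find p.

Expanding along the column containing p, det(B) is linear in p: det(B) = (6)·p + (-245).
Set (6)·p + (-245) = -299  ⇒  (6)·p = -54  ⇒  p = -9.

-9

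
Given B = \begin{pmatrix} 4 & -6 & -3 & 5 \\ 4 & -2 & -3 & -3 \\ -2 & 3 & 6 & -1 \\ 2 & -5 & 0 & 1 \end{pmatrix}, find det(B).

Expand along row 4 (it has 1 zero):
  − (2) · M_41   where M_41 = det([-6 -3 5; -2 -3 -3; 3 6 -1]) = -108
  + (-5) · M_42   where M_42 = det([4 -3 5; 4 -3 -3; -2 6 -1]) = 144
  + (1) · M_44   where M_44 = det([4 -6 -3; 4 -2 -3; -2 3 6]) = 72
det = (-1)·(2)·(-108) + (+1)·(-5)·(144) + (+1)·(1)·(72) = -432

|B| = -432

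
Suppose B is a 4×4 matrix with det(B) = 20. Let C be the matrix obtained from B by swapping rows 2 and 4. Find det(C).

det(C) = -20

Swapping two rows multiplies the determinant by −1.
det(C) = (-1)·(20) = -20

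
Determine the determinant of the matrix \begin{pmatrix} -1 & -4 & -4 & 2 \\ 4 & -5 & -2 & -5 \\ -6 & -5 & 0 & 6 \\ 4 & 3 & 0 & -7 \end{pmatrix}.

Expand along column 3 (it has 2 zeros):
  + (-4) · M_13   where M_13 = det([4 -5 -5; -6 -5 6; 4 3 -7]) = 148
  − (-2) · M_23   where M_23 = det([-1 -4 2; -6 -5 6; 4 3 -7]) = 59
det = (+1)·(-4)·(148) + (-1)·(-2)·(59) = -474

-474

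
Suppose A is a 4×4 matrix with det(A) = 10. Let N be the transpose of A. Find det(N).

det(Aᵀ) = det(A).
det(N) = (1)·(10) = 10

The determinant is 10.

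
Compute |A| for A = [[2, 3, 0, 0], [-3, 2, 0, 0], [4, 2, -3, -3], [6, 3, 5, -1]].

The determinant is 234.

A is block lower-triangular with a 2×2 block and a 2×2 block on the diagonal, so its determinant equals the product of the determinants of the diagonal blocks.
det of the 2×2 block = 13
det of the 2×2 block = 18
det = (13)·(18) = 234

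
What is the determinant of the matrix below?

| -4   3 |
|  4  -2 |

det = (-4)·(-2) − 3·4 = 8 − 12 = -4

-4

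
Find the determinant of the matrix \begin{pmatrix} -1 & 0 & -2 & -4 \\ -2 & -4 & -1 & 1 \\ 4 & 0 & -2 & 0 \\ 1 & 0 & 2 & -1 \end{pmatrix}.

200

Expand along column 2 (it has 3 zeros):
  + (-4) · M_22   where M_22 = det([-1 -2 -4; 4 -2 0; 1 2 -1]) = -50
det = (+1)·(-4)·(-50) = 200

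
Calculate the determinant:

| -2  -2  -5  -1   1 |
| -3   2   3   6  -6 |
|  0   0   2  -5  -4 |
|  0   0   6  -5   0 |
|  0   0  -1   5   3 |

The matrix is block upper-triangular with a 2×2 block and a 3×3 block on the diagonal, so its determinant equals the product of the determinants of the diagonal blocks.
det of the 2×2 block = -10
det of the 3×3 block = -40
det = (-10)·(-40) = 400

400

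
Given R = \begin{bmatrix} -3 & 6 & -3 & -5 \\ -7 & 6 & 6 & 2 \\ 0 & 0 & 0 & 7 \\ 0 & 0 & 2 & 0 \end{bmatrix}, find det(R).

R is block upper-triangular with a 2×2 block and a 2×2 block on the diagonal, so its determinant equals the product of the determinants of the diagonal blocks.
det of the 2×2 block = 24
det of the 2×2 block = -14
det = (24)·(-14) = -336

The determinant is -336.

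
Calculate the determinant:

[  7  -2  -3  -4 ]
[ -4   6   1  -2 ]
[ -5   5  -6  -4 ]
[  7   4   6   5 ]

Expand along row 1:
  + (7) · M_11   where M_11 = det([6 1 -2; 5 -6 -4; 4 6 5]) = -185
  − (-2) · M_12   where M_12 = det([-4 1 -2; -5 -6 -4; 7 6 5]) = -3
  + (-3) · M_13   where M_13 = det([-4 6 -2; -5 5 -4; 7 4 5]) = -72
  − (-4) · M_14   where M_14 = det([-4 6 1; -5 5 -6; 7 4 6]) = -343
det = (+1)·(7)·(-185) + (-1)·(-2)·(-3) + (+1)·(-3)·(-72) + (-1)·(-4)·(-343) = -2457

-2457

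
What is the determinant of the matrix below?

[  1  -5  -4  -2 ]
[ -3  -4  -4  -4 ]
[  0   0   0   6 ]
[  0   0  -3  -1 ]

The determinant is -342.

The matrix is block upper-triangular with a 2×2 block and a 2×2 block on the diagonal, so its determinant equals the product of the determinants of the diagonal blocks.
det of the 2×2 block = -19
det of the 2×2 block = 18
det = (-19)·(18) = -342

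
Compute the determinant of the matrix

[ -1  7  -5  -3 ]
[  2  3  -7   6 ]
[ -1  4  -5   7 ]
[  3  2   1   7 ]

1428

Expand along row 1:
  + (-1) · M_11   where M_11 = det([3 -7 6; 4 -5 7; 2 1 7]) = 56
  − (7) · M_12   where M_12 = det([2 -7 6; -1 -5 7; 3 1 7]) = -196
  + (-5) · M_13   where M_13 = det([2 3 6; -1 4 7; 3 2 7]) = 28
  − (-3) · M_14   where M_14 = det([2 3 -7; -1 4 -5; 3 2 1]) = 84
det = (+1)·(-1)·(56) + (-1)·(7)·(-196) + (+1)·(-5)·(28) + (-1)·(-3)·(84) = 1428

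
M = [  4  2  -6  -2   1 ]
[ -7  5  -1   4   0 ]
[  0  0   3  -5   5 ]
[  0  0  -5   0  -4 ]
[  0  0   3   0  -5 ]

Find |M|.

det(M) = 6290

M is block upper-triangular with a 2×2 block and a 3×3 block on the diagonal, so its determinant equals the product of the determinants of the diagonal blocks.
det of the 2×2 block = 34
det of the 3×3 block = 185
det = (34)·(185) = 6290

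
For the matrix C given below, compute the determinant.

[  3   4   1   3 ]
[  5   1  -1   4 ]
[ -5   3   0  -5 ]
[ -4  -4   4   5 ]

Expand along row 3 (it has 1 zero):
  + (-5) · M_31   where M_31 = det([4 1 3; 1 -1 4; -4 4 5]) = -105
  − (3) · M_32   where M_32 = det([3 1 3; 5 -1 4; -4 4 5]) = -56
  − (-5) · M_34   where M_34 = det([3 4 1; 5 1 -1; -4 -4 4]) = -80
det = (+1)·(-5)·(-105) + (-1)·(3)·(-56) + (-1)·(-5)·(-80) = 293

293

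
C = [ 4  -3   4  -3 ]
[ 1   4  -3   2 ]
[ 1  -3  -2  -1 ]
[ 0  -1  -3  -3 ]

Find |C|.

The determinant is 302.

Expand along row 4 (it has 1 zero):
  + (-1) · M_42   where M_42 = det([4 4 -3; 1 -3 2; 1 -2 -1]) = 37
  − (-3) · M_43   where M_43 = det([4 -3 -3; 1 4 2; 1 -3 -1]) = 20
  + (-3) · M_44   where M_44 = det([4 -3 4; 1 4 -3; 1 -3 -2]) = -93
det = (+1)·(-1)·(37) + (-1)·(-3)·(20) + (+1)·(-3)·(-93) = 302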